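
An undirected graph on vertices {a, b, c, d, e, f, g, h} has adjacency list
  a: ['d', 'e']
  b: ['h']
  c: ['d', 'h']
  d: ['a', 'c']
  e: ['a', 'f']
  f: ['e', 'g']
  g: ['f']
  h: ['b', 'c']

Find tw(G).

1

A width-1 tree decomposition is:
Bags: B1 = {f, g}  B2 = {e, f}  B3 = {a, e}  B4 = {a, d}  B5 = {c, d}  B6 = {c, h}  B7 = {b, h}
Tree: B1–B2, B2–B3, B3–B4, B4–B5, B5–B6, B6–B7
Each bag holds 2 vertices, so the decomposition has width 1, which upper-bounds the treewidth. G has an edge, so its treewidth is at least 1. Therefore the treewidth is 1.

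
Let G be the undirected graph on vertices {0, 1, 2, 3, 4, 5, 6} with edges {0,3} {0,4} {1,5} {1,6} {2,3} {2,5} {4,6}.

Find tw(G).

A width-2 tree decomposition is:
Bags: B1 = {2, 3, 5}  B2 = {0, 3, 5}  B3 = {0, 4, 5}  B4 = {4, 5, 6}  B5 = {1, 5, 6}
Tree: B1–B2, B2–B3, B3–B4, B4–B5
Each bag holds 3 vertices, so the decomposition has width 2, which upper-bounds the treewidth. The edges 5–2–3–0–4–6–1–5 form a cycle, so G is not a tree and its treewidth is at least 2. The upper and lower bounds meet at 2, so that is the treewidth.

2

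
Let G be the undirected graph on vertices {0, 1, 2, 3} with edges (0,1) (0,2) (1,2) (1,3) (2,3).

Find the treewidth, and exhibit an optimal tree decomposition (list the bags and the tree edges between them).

Treewidth 2.
One optimal decomposition is:
Bags: B1 = {0, 1, 2}  B2 = {1, 2, 3}
Tree: B1–B2

Each bag holds 3 vertices, so the decomposition has width 2, which upper-bounds the treewidth. For the lower bound, the 3 vertices {0, 1, 2} are pairwise adjacent, and any tree decomposition puts a clique entirely inside one bag — forcing width ≥ 2. Combining the bounds, tw(G) = 2.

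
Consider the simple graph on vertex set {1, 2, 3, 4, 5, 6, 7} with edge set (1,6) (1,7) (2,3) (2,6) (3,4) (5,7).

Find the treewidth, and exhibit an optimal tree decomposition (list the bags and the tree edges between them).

Treewidth 1.
Bags: B1 = {3, 4}  B2 = {2, 3}  B3 = {2, 6}  B4 = {1, 6}  B5 = {1, 7}  B6 = {5, 7}
Tree: B1–B2, B2–B3, B3–B4, B4–B5, B5–B6

Every bag has size at most 2, so the width is 2 − 1 = 1 and tw(G) ≤ 1. Since G has at least one edge (e.g. 4–3), it is not an edgeless graph, so tw(G) ≥ 1. Hence tw(G) = 1 exactly.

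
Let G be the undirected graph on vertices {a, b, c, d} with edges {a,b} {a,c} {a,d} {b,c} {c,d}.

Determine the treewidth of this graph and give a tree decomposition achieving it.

Treewidth 2.
One optimal decomposition is:
Bags: B1 = {a, b, c}  B2 = {a, c, d}
Tree: B1–B2

Every bag has size at most 3, so the width is 3 − 1 = 2 and tw(G) ≤ 2. Conversely, {a, c, d} is a clique of size 3, and the vertices of any clique must share a bag in every tree decomposition; so some bag has ≥ 3 vertices and tw(G) ≥ 2. Hence tw(G) = 2 exactly.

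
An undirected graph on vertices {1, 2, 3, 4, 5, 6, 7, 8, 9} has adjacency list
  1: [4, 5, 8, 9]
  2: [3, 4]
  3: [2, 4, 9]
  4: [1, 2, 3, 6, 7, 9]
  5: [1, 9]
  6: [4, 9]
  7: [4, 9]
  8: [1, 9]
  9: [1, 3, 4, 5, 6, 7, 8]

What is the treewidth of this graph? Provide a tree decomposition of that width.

Every bag has size at most 3, so the width is 3 − 1 = 2 and tw(G) ≤ 2. On the other hand G contains the 3-clique {1, 8, 9}. A clique must lie in a single bag of any decomposition, so no decomposition can have width below 2. Combining the bounds, tw(G) = 2.

Treewidth 2.
One optimal decomposition is:
Bags: B1 = {3, 4, 9}  B2 = {2, 3, 4}  B3 = {4, 6, 9}  B4 = {4, 7, 9}  B5 = {1, 4, 9}  B6 = {1, 8, 9}  B7 = {1, 5, 9}
Tree: B1–B2, B1–B3, B3–B4, B4–B5, B5–B6, B5–B7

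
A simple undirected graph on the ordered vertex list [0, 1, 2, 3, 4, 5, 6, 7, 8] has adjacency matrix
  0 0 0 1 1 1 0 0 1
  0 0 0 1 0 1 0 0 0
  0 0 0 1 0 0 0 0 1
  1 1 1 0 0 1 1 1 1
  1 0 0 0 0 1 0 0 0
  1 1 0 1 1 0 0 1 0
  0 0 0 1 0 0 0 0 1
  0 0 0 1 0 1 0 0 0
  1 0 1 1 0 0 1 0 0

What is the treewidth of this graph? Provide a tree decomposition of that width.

Treewidth 2.
One such decomposition:
Bags: B1 = {0, 3, 8}  B2 = {3, 6, 8}  B3 = {2, 3, 8}  B4 = {0, 3, 5}  B5 = {1, 3, 5}  B6 = {3, 5, 7}  B7 = {0, 4, 5}
Tree: B1–B2, B2–B3, B1–B4, B4–B5, B5–B6, B4–B7

The largest bag has 3 vertices, giving width 2; this decomposition certifies tw(G) ≤ 2. Conversely, {0, 3, 8} is a clique of size 3, and the vertices of any clique must share a bag in every tree decomposition; so some bag has ≥ 3 vertices and tw(G) ≥ 2. Hence tw(G) = 2 exactly.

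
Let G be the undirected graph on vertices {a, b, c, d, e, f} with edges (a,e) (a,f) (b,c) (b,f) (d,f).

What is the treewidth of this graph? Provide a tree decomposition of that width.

Each bag holds 2 vertices, so the decomposition has width 1, which upper-bounds the treewidth. G has an edge, so its treewidth is at least 1. Hence tw(G) = 1 exactly.

Treewidth 1.
Bags: B1 = {b, f}  B2 = {d, f}  B3 = {a, f}  B4 = {b, c}  B5 = {a, e}
Tree: B1–B2, B2–B3, B1–B4, B3–B5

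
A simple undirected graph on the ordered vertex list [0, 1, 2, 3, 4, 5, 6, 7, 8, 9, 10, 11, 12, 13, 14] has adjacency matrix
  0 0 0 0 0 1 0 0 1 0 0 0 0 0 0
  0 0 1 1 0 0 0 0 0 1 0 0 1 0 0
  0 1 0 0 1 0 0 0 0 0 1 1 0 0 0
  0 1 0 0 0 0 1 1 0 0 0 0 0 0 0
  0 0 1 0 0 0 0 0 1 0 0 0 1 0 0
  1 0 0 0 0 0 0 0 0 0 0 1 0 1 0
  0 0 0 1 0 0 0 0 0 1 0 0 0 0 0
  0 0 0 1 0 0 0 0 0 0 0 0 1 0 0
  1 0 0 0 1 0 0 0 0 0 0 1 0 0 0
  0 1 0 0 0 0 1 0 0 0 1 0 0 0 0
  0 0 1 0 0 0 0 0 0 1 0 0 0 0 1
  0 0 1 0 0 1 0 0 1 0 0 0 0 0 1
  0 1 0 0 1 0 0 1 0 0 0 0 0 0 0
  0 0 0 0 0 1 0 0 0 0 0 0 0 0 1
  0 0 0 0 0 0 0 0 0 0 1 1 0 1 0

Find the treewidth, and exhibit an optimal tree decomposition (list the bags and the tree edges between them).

Treewidth 3.
One optimal decomposition is:
Bags: B1 = {0, 5, 13, 14}  B2 = {0, 5, 11, 14}  B3 = {0, 8, 11, 14}  B4 = {8, 10, 11, 14}  B5 = {2, 8, 10, 11}  B6 = {2, 4, 8, 10}  B7 = {2, 4, 9, 10}  B8 = {1, 2, 4, 9}  B9 = {1, 4, 9, 12}  B10 = {1, 6, 9, 12}  B11 = {1, 3, 6, 12}  B12 = {3, 6, 7, 12}
Tree: B1–B2, B2–B3, B3–B4, B4–B5, B5–B6, B6–B7, B7–B8, B8–B9, B9–B10, B10–B11, B11–B12

Each bag holds 4 vertices, so the decomposition has width 3, which upper-bounds the treewidth. For the lower bound: the 4 vertex sets {0,5,13}, {14}, {11}, {2,4,8,10} are disjoint, each induces a connected subgraph, and every pair is joined by at least one edge of G. Contracting each set to a single vertex therefore yields K_{4} as a minor, and since treewidth is minor-monotone, tw(G) ≥ tw(K_{4}) = 3. Combining the bounds, tw(G) = 3.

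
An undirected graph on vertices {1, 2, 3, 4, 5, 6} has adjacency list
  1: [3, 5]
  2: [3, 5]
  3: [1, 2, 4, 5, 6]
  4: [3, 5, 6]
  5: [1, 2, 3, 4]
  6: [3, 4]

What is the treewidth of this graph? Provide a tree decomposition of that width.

Each bag holds 3 vertices, so the decomposition has width 2, which upper-bounds the treewidth. Conversely, {1, 3, 5} is a clique of size 3, and the vertices of any clique must share a bag in every tree decomposition; so some bag has ≥ 3 vertices and tw(G) ≥ 2. Hence tw(G) = 2 exactly.

Treewidth 2.
One such decomposition:
Bags: B1 = {1, 3, 5}  B2 = {3, 4, 5}  B3 = {2, 3, 5}  B4 = {3, 4, 6}
Tree: B1–B2, B2–B3, B2–B4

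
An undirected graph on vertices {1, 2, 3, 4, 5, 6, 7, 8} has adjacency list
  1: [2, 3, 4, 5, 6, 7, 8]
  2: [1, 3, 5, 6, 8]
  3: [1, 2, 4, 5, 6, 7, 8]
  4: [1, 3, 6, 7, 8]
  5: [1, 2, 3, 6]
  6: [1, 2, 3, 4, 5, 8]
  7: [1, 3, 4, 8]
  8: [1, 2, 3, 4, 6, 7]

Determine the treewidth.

4

A width-4 tree decomposition is:
Bags: B1 = {1, 2, 3, 5, 6}  B2 = {1, 2, 3, 6, 8}  B3 = {1, 3, 4, 6, 8}  B4 = {1, 3, 4, 7, 8}
Tree: B1–B2, B2–B3, B3–B4
The largest bag has 5 vertices, giving width 4; this decomposition certifies tw(G) ≤ 4. On the other hand G contains the 5-clique {1, 2, 3, 6, 8}. A clique must lie in a single bag of any decomposition, so no decomposition can have width below 4. The upper and lower bounds meet at 4, so that is the treewidth.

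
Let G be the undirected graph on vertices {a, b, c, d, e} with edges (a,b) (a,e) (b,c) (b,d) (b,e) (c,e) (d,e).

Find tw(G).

2

A width-2 tree decomposition is:
Bags: B1 = {b, d, e}  B2 = {b, c, e}  B3 = {a, b, e}
Tree: B1–B2, B2–B3
Each bag holds 3 vertices, so the decomposition has width 2, which upper-bounds the treewidth. On the other hand G contains the 3-clique {b, d, e}. A clique must lie in a single bag of any decomposition, so no decomposition can have width below 2. Therefore the treewidth is 2.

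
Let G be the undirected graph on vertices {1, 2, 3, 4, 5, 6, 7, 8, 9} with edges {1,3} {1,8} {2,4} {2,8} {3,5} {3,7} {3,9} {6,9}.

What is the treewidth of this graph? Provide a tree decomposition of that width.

Each bag holds 2 vertices, so the decomposition has width 1, which upper-bounds the treewidth. Any graph with an edge has treewidth ≥ 1, and G has the edge 1–8. The upper and lower bounds meet at 1, so that is the treewidth.

Treewidth 1.
One optimal decomposition is:
Bags: B1 = {1, 8}  B2 = {1, 3}  B3 = {3, 9}  B4 = {2, 8}  B5 = {2, 4}  B6 = {3, 7}  B7 = {3, 5}  B8 = {6, 9}
Tree: B1–B2, B2–B3, B1–B4, B4–B5, B2–B6, B3–B7, B3–B8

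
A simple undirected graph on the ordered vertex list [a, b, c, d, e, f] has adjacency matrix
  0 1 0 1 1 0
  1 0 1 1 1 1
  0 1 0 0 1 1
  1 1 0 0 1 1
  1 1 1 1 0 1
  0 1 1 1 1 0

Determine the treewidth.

3

A width-3 tree decomposition is:
Bags: B1 = {b, d, e, f}  B2 = {b, c, e, f}  B3 = {a, b, d, e}
Tree: B1–B2, B1–B3
Each bag holds 4 vertices, so the decomposition has width 3, which upper-bounds the treewidth. On the other hand G contains the 4-clique {b, d, e, f}. A clique must lie in a single bag of any decomposition, so no decomposition can have width below 3. Combining the bounds, tw(G) = 3.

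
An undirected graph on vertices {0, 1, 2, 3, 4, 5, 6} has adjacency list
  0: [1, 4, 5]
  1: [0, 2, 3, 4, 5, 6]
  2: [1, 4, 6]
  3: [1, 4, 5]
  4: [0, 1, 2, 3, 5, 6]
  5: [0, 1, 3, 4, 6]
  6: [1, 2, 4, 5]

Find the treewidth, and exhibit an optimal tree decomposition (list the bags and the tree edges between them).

The largest bag has 4 vertices, giving width 3; this decomposition certifies tw(G) ≤ 3. On the other hand G contains the 4-clique {1, 2, 4, 6}. A clique must lie in a single bag of any decomposition, so no decomposition can have width below 3. Combining the bounds, tw(G) = 3.

Treewidth 3.
Bags: B1 = {0, 1, 4, 5}  B2 = {1, 4, 5, 6}  B3 = {1, 3, 4, 5}  B4 = {1, 2, 4, 6}
Tree: B1–B2, B1–B3, B2–B4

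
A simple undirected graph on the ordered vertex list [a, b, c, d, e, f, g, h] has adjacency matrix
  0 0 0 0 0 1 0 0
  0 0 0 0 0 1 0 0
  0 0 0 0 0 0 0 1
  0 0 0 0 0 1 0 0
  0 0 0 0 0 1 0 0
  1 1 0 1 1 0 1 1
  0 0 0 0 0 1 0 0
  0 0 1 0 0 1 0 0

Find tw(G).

1

A width-1 tree decomposition is:
Bags: B1 = {c, h}  B2 = {f, h}  B3 = {e, f}  B4 = {a, f}  B5 = {d, f}  B6 = {f, g}  B7 = {b, f}
Tree: B1–B2, B2–B3, B3–B4, B3–B5, B3–B6, B6–B7
The largest bag has 2 vertices, giving width 1; this decomposition certifies tw(G) ≤ 1. G has an edge, so its treewidth is at least 1. Combining the bounds, tw(G) = 1.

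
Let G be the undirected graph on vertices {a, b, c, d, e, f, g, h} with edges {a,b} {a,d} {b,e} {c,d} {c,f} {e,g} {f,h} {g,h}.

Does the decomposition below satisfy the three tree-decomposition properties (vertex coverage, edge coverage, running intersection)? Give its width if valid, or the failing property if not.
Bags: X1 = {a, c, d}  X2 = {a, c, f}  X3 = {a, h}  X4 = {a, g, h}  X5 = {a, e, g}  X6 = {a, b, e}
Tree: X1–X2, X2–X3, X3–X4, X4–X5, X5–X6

No — edge (f,h) lies in no bag.

A tree decomposition must satisfy three properties: every vertex lies in some bag; for every edge, both endpoints lie together in some bag; and for every vertex, the bags containing it form a connected subtree. Here edge (f,h) lies in no bag, so the decomposition is invalid.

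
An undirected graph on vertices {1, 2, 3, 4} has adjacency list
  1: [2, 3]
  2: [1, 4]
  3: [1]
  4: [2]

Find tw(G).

A width-1 tree decomposition is:
Bags: B1 = {2, 4}  B2 = {1, 2}  B3 = {1, 3}
Tree: B1–B2, B2–B3
Every bag has size at most 2, so the width is 2 − 1 = 1 and tw(G) ≤ 1. Any graph with an edge has treewidth ≥ 1, and G has the edge 2–4. Combining the bounds, tw(G) = 1.

1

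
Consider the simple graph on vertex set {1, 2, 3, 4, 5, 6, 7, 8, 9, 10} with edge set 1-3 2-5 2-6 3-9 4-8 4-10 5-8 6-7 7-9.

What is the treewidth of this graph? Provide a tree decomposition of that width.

Treewidth 1.
Bags: B1 = {4, 10}  B2 = {4, 8}  B3 = {5, 8}  B4 = {2, 5}  B5 = {2, 6}  B6 = {6, 7}  B7 = {7, 9}  B8 = {3, 9}  B9 = {1, 3}
Tree: B1–B2, B2–B3, B3–B4, B4–B5, B5–B6, B6–B7, B7–B8, B8–B9

Each bag holds 2 vertices, so the decomposition has width 1, which upper-bounds the treewidth. Since G has at least one edge (e.g. 10–4), it is not an edgeless graph, so tw(G) ≥ 1. Therefore the treewidth is 1.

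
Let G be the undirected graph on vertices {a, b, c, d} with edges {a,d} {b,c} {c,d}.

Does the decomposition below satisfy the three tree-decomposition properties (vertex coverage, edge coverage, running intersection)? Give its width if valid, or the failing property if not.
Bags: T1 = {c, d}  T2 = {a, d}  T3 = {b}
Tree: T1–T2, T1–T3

No — edge (c,b) lies in no bag.

A tree decomposition must satisfy three properties: every vertex lies in some bag; for every edge, both endpoints lie together in some bag; and for every vertex, the bags containing it form a connected subtree. Here edge (c,b) lies in no bag, so the decomposition is invalid.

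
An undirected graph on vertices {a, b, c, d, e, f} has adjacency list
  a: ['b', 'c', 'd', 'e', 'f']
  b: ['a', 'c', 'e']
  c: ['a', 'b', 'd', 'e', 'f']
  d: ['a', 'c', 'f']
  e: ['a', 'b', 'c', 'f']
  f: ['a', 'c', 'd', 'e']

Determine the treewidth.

A width-3 tree decomposition is:
Bags: B1 = {a, c, e, f}  B2 = {a, b, c, e}  B3 = {a, c, d, f}
Tree: B1–B2, B1–B3
The largest bag has 4 vertices, giving width 3; this decomposition certifies tw(G) ≤ 3. On the other hand G contains the 4-clique {a, c, d, f}. A clique must lie in a single bag of any decomposition, so no decomposition can have width below 3. The upper and lower bounds meet at 3, so that is the treewidth.

3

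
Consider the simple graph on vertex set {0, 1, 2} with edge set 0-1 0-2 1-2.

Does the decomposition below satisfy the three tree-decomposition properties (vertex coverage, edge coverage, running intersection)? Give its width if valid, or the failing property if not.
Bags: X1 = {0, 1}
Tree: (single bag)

No — vertex 2 appears in no bag.

A tree decomposition must satisfy three properties: every vertex lies in some bag; for every edge, both endpoints lie together in some bag; and for every vertex, the bags containing it form a connected subtree. Here vertex 2 appears in no bag, so the decomposition is invalid.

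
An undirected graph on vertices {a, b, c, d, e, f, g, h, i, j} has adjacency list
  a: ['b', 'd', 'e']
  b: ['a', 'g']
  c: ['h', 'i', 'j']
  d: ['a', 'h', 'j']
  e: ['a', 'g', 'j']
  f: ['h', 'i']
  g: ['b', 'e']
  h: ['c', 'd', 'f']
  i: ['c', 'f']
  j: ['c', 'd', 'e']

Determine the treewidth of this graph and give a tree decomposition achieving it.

Treewidth 2.
One such decomposition:
Bags: B1 = {b, e, g}  B2 = {a, b, e}  B3 = {a, e, j}  B4 = {a, d, j}  B5 = {c, d, j}  B6 = {c, d, h}  B7 = {c, h, i}  B8 = {f, h, i}
Tree: B1–B2, B2–B3, B3–B4, B4–B5, B5–B6, B6–B7, B7–B8

Each bag holds 3 vertices, so the decomposition has width 2, which upper-bounds the treewidth. The edges g–b–a–e–g form a cycle, so G is not a tree and its treewidth is at least 2. The upper and lower bounds meet at 2, so that is the treewidth.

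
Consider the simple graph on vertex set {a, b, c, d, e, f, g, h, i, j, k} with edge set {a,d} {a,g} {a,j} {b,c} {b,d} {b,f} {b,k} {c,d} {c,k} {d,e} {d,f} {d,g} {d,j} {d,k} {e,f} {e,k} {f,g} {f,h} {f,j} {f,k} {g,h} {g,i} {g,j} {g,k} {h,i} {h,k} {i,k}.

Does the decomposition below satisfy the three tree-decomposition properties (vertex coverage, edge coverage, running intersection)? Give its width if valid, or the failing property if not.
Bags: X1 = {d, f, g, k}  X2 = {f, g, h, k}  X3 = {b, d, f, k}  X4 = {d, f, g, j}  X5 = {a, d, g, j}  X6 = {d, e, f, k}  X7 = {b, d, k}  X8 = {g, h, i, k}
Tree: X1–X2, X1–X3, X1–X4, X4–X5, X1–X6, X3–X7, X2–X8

A tree decomposition must satisfy three properties: every vertex lies in some bag; for every edge, both endpoints lie together in some bag; and for every vertex, the bags containing it form a connected subtree. Here vertex c appears in no bag, so the decomposition is invalid.

No — vertex c appears in no bag.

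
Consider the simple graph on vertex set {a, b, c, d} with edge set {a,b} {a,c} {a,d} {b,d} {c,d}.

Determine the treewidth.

2

A width-2 tree decomposition is:
Bags: B1 = {a, b, d}  B2 = {a, c, d}
Tree: B1–B2
Every bag has size at most 3, so the width is 3 − 1 = 2 and tw(G) ≤ 2. For the lower bound, the 3 vertices {a, c, d} are pairwise adjacent, and any tree decomposition puts a clique entirely inside one bag — forcing width ≥ 2. The upper and lower bounds meet at 2, so that is the treewidth.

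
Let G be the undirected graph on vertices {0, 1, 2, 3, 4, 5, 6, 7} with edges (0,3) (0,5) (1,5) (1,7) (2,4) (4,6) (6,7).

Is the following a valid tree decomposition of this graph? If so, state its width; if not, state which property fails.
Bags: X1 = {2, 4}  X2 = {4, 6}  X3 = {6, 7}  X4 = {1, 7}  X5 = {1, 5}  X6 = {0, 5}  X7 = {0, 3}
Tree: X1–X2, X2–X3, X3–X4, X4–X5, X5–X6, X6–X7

Checking the three conditions: (i) the bags cover all of {0, 1, 2, 3, 4, 5, 6, 7}; (ii) for each edge, some bag contains both endpoints; (iii) the bags containing any fixed vertex form a subtree. All hold, so the decomposition is valid with width 2 − 1 = 1.

Yes; width 1.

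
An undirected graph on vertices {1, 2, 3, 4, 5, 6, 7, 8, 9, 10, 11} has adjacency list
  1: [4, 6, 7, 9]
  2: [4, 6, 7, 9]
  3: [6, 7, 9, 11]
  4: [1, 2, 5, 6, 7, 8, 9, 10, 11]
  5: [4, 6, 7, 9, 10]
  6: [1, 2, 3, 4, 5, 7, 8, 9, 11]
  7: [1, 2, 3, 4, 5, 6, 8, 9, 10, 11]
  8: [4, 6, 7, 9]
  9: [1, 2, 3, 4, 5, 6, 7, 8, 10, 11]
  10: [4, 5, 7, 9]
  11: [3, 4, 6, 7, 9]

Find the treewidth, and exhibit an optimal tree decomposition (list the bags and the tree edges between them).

The largest bag has 5 vertices, giving width 4; this decomposition certifies tw(G) ≤ 4. On the other hand G contains the 5-clique {3, 6, 7, 9, 11}. A clique must lie in a single bag of any decomposition, so no decomposition can have width below 4. Hence tw(G) = 4 exactly.

Treewidth 4.
One optimal decomposition is:
Bags: B1 = {4, 6, 7, 8, 9}  B2 = {1, 4, 6, 7, 9}  B3 = {4, 5, 6, 7, 9}  B4 = {2, 4, 6, 7, 9}  B5 = {4, 6, 7, 9, 11}  B6 = {4, 5, 7, 9, 10}  B7 = {3, 6, 7, 9, 11}
Tree: B1–B2, B2–B3, B3–B4, B3–B5, B3–B6, B5–B7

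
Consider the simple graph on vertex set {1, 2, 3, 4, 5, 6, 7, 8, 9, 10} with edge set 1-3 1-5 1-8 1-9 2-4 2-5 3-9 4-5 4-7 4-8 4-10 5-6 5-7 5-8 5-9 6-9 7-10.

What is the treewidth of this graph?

2

A width-2 tree decomposition is:
Bags: B1 = {4, 5, 8}  B2 = {2, 4, 5}  B3 = {1, 5, 8}  B4 = {4, 5, 7}  B5 = {1, 5, 9}  B6 = {5, 6, 9}  B7 = {4, 7, 10}  B8 = {1, 3, 9}
Tree: B1–B2, B1–B3, B1–B4, B3–B5, B5–B6, B4–B7, B5–B8
Each bag holds 3 vertices, so the decomposition has width 2, which upper-bounds the treewidth. Conversely, {4, 7, 10} is a clique of size 3, and the vertices of any clique must share a bag in every tree decomposition; so some bag has ≥ 3 vertices and tw(G) ≥ 2. Therefore the treewidth is 2.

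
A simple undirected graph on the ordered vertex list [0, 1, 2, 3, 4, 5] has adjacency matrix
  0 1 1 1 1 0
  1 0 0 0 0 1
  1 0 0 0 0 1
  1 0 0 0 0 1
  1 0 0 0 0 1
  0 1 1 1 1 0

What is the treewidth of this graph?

2

A width-2 tree decomposition is:
Bags: B1 = {0, 1, 5}  B2 = {0, 2, 5}  B3 = {0, 3, 5}  B4 = {0, 4, 5}
Tree: B1–B2, B2–B3, B3–B4
Each bag holds 3 vertices, so the decomposition has width 2, which upper-bounds the treewidth. For the lower bound, G contains the cycle 0–1–5–2–0, so G is not a forest; only forests have treewidth ≤ 1, hence tw(G) ≥ 2. Combining the bounds, tw(G) = 2.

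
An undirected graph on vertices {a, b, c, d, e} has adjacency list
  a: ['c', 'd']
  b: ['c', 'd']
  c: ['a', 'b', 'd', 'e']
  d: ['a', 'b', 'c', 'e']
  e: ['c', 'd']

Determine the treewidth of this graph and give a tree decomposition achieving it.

Treewidth 2.
Bags: B1 = {b, c, d}  B2 = {a, c, d}  B3 = {c, d, e}
Tree: B1–B2, B2–B3

Every bag has size at most 3, so the width is 3 − 1 = 2 and tw(G) ≤ 2. Conversely, {c, d, e} is a clique of size 3, and the vertices of any clique must share a bag in every tree decomposition; so some bag has ≥ 3 vertices and tw(G) ≥ 2. Therefore the treewidth is 2.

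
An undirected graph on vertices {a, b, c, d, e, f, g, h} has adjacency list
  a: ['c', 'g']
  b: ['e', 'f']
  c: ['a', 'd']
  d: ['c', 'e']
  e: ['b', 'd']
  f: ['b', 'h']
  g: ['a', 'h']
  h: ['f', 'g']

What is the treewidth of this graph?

A width-2 tree decomposition is:
Bags: B1 = {f, g, h}  B2 = {a, f, g}  B3 = {a, c, f}  B4 = {c, d, f}  B5 = {d, e, f}  B6 = {b, e, f}
Tree: B1–B2, B2–B3, B3–B4, B4–B5, B5–B6
Every bag has size at most 3, so the width is 3 − 1 = 2 and tw(G) ≤ 2. For the lower bound, G contains the cycle f–h–g–a–c–d–e–b–f, so G is not a forest; only forests have treewidth ≤ 1, hence tw(G) ≥ 2. Combining the bounds, tw(G) = 2.

2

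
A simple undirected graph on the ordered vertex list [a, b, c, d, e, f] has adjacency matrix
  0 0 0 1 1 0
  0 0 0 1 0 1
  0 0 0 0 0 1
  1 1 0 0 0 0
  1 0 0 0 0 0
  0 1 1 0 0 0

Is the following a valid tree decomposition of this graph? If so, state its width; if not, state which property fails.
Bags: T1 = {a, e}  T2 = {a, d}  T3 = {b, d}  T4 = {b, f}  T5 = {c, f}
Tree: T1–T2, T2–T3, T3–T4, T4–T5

Checking the three conditions: (i) the bags cover all of {a, b, c, d, e, f}; (ii) for each edge, some bag contains both endpoints; (iii) the bags containing any fixed vertex form a subtree. All hold, so the decomposition is valid with width 2 − 1 = 1.

Yes; width 1.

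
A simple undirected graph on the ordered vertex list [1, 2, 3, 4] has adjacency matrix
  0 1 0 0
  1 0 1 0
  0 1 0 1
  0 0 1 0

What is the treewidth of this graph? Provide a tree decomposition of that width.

Every bag has size at most 2, so the width is 2 − 1 = 1 and tw(G) ≤ 1. Any graph with an edge has treewidth ≥ 1, and G has the edge 4–3. Combining the bounds, tw(G) = 1.

Treewidth 1.
One optimal decomposition is:
Bags: B1 = {3, 4}  B2 = {2, 3}  B3 = {1, 2}
Tree: B1–B2, B2–B3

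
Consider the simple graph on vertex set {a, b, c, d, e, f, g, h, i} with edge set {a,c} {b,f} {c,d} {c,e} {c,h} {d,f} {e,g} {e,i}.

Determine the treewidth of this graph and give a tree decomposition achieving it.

Every bag has size at most 2, so the width is 2 − 1 = 1 and tw(G) ≤ 1. Since G has at least one edge (e.g. d–c), it is not an edgeless graph, so tw(G) ≥ 1. Combining the bounds, tw(G) = 1.

Treewidth 1.
Bags: B1 = {c, d}  B2 = {c, h}  B3 = {d, f}  B4 = {c, e}  B5 = {e, g}  B6 = {b, f}  B7 = {e, i}  B8 = {a, c}
Tree: B1–B2, B1–B3, B2–B4, B4–B5, B3–B6, B4–B7, B1–B8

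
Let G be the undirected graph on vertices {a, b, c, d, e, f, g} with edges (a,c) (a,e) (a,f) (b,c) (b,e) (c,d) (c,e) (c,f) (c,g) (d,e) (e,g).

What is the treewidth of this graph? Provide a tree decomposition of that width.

Each bag holds 3 vertices, so the decomposition has width 2, which upper-bounds the treewidth. On the other hand G contains the 3-clique {c, d, e}. A clique must lie in a single bag of any decomposition, so no decomposition can have width below 2. Therefore the treewidth is 2.

Treewidth 2.
One such decomposition:
Bags: B1 = {a, c, e}  B2 = {a, c, f}  B3 = {c, e, g}  B4 = {c, d, e}  B5 = {b, c, e}
Tree: B1–B2, B1–B3, B1–B4, B3–B5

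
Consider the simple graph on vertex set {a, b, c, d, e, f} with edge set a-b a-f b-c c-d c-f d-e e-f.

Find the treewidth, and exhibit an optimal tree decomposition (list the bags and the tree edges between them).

Treewidth 2.
One optimal decomposition is:
Bags: B1 = {d, e, f}  B2 = {c, d, f}  B3 = {a, c, f}  B4 = {a, b, c}
Tree: B1–B2, B2–B3, B3–B4

The largest bag has 3 vertices, giving width 2; this decomposition certifies tw(G) ≤ 2. For the lower bound, G contains the cycle e–d–c–f–e, so G is not a forest; only forests have treewidth ≤ 1, hence tw(G) ≥ 2. Hence tw(G) = 2 exactly.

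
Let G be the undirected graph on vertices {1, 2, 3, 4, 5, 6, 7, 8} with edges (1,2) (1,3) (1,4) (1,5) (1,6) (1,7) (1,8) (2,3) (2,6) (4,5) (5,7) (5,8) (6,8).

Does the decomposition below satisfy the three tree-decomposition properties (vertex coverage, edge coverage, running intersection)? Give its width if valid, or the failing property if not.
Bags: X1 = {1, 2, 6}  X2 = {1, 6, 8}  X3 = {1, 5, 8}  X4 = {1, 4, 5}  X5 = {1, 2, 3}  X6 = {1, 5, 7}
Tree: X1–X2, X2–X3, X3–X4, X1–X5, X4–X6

Checking the three conditions: (i) the bags cover all of {1, 2, 3, 4, 5, 6, 7, 8}; (ii) for each edge, some bag contains both endpoints; (iii) the bags containing any fixed vertex form a subtree. All hold, so the decomposition is valid with width 3 − 1 = 2.

Yes; width 2.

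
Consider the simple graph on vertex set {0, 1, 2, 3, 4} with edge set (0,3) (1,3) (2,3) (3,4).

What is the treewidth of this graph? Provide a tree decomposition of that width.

Treewidth 1.
One optimal decomposition is:
Bags: B1 = {2, 3}  B2 = {0, 3}  B3 = {3, 4}  B4 = {1, 3}
Tree: B1–B2, B1–B3, B3–B4

Each bag holds 2 vertices, so the decomposition has width 1, which upper-bounds the treewidth. Since G has at least one edge (e.g. 2–3), it is not an edgeless graph, so tw(G) ≥ 1. Therefore the treewidth is 1.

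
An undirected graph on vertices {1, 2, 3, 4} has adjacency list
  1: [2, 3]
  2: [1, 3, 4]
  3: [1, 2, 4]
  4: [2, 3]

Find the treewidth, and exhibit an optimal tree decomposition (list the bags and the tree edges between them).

Treewidth 2.
One such decomposition:
Bags: B1 = {1, 2, 3}  B2 = {2, 3, 4}
Tree: B1–B2

Each bag holds 3 vertices, so the decomposition has width 2, which upper-bounds the treewidth. On the other hand G contains the 3-clique {1, 2, 3}. A clique must lie in a single bag of any decomposition, so no decomposition can have width below 2. Hence tw(G) = 2 exactly.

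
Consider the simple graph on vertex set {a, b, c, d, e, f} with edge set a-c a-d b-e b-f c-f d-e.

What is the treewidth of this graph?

2

A width-2 tree decomposition is:
Bags: B1 = {b, e, f}  B2 = {c, e, f}  B3 = {a, c, e}  B4 = {a, d, e}
Tree: B1–B2, B2–B3, B3–B4
Every bag has size at most 3, so the width is 3 − 1 = 2 and tw(G) ≤ 2. For the lower bound, G contains the cycle e–b–f–c–a–d–e, so G is not a forest; only forests have treewidth ≤ 1, hence tw(G) ≥ 2. Hence tw(G) = 2 exactly.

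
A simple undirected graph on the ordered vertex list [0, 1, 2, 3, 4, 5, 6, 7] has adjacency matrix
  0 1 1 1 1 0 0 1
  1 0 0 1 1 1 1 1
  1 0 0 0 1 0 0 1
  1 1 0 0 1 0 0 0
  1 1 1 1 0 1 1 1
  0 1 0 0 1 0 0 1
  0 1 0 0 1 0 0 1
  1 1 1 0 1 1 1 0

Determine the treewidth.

3

A width-3 tree decomposition is:
Bags: B1 = {1, 4, 5, 7}  B2 = {0, 1, 4, 7}  B3 = {0, 1, 3, 4}  B4 = {1, 4, 6, 7}  B5 = {0, 2, 4, 7}
Tree: B1–B2, B2–B3, B1–B4, B2–B5
The largest bag has 4 vertices, giving width 3; this decomposition certifies tw(G) ≤ 3. Conversely, {0, 1, 3, 4} is a clique of size 4, and the vertices of any clique must share a bag in every tree decomposition; so some bag has ≥ 4 vertices and tw(G) ≥ 3. Hence tw(G) = 3 exactly.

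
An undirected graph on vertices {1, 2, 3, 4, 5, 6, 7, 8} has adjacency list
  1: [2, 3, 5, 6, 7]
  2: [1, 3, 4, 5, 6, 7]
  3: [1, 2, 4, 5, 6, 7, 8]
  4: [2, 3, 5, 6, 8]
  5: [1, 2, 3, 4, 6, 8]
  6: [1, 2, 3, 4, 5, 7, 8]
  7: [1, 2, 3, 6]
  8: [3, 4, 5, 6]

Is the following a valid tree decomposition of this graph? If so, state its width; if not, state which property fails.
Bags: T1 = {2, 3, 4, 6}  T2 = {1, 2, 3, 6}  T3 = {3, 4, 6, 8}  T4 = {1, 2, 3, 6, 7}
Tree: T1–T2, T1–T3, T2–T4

A tree decomposition must satisfy three properties: every vertex lies in some bag; for every edge, both endpoints lie together in some bag; and for every vertex, the bags containing it form a connected subtree. Here vertex 5 appears in no bag, so the decomposition is invalid.

No — vertex 5 appears in no bag.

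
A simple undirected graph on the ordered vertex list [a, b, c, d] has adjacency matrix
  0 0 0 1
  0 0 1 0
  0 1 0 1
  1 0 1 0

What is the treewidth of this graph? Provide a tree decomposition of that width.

Every bag has size at most 2, so the width is 2 − 1 = 1 and tw(G) ≤ 1. Any graph with an edge has treewidth ≥ 1, and G has the edge a–d. Combining the bounds, tw(G) = 1.

Treewidth 1.
One optimal decomposition is:
Bags: B1 = {a, d}  B2 = {c, d}  B3 = {b, c}
Tree: B1–B2, B2–B3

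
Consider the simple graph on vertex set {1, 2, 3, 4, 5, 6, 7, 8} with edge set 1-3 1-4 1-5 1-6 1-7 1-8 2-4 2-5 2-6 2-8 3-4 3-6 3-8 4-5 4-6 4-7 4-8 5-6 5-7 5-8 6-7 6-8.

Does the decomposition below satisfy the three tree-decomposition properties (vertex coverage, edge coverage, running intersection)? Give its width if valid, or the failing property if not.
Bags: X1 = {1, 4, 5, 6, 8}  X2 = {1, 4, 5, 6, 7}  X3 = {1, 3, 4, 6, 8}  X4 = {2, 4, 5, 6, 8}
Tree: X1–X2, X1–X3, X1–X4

Checking the three conditions: (i) the bags cover all of {1, 2, 3, 4, 5, 6, 7, 8}; (ii) for each edge, some bag contains both endpoints; (iii) the bags containing any fixed vertex form a subtree. All hold, so the decomposition is valid with width 5 − 1 = 4.

Yes; width 4.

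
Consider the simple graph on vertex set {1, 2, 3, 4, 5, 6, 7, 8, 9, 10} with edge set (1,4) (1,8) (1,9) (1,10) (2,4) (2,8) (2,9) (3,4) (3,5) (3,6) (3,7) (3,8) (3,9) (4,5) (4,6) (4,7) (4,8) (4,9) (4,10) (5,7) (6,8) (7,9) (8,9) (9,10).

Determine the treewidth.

A width-3 tree decomposition is:
Bags: B1 = {3, 4, 8, 9}  B2 = {3, 4, 6, 8}  B3 = {1, 4, 8, 9}  B4 = {1, 4, 9, 10}  B5 = {3, 4, 7, 9}  B6 = {3, 4, 5, 7}  B7 = {2, 4, 8, 9}
Tree: B1–B2, B1–B3, B3–B4, B1–B5, B5–B6, B3–B7
The largest bag has 4 vertices, giving width 3; this decomposition certifies tw(G) ≤ 3. Conversely, {1, 4, 8, 9} is a clique of size 4, and the vertices of any clique must share a bag in every tree decomposition; so some bag has ≥ 4 vertices and tw(G) ≥ 3. Hence tw(G) = 3 exactly.

3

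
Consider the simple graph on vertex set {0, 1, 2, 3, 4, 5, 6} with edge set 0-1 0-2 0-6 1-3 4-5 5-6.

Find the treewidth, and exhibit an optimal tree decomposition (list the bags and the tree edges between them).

Treewidth 1.
One optimal decomposition is:
Bags: B1 = {5, 6}  B2 = {0, 6}  B3 = {0, 1}  B4 = {4, 5}  B5 = {0, 2}  B6 = {1, 3}
Tree: B1–B2, B2–B3, B1–B4, B2–B5, B3–B6

Every bag has size at most 2, so the width is 2 − 1 = 1 and tw(G) ≤ 1. Any graph with an edge has treewidth ≥ 1, and G has the edge 5–6. The upper and lower bounds meet at 1, so that is the treewidth.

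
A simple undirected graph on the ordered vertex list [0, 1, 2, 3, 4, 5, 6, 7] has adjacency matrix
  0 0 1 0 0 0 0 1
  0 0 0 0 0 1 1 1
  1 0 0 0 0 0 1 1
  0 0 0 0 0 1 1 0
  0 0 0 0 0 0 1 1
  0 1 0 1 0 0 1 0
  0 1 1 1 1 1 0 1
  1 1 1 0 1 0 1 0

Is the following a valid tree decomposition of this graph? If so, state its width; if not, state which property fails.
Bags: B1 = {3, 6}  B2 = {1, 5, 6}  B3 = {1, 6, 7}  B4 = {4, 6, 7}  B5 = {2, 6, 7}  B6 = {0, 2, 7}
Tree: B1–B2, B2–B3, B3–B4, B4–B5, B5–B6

No — edge (5,3) lies in no bag.

A tree decomposition must satisfy three properties: every vertex lies in some bag; for every edge, both endpoints lie together in some bag; and for every vertex, the bags containing it form a connected subtree. Here edge (5,3) lies in no bag, so the decomposition is invalid.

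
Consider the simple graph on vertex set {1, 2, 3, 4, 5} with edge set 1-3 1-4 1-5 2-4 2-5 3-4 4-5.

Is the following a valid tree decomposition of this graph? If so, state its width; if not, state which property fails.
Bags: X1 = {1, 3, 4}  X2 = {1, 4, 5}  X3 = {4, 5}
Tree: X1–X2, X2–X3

No — vertex 2 appears in no bag.

A tree decomposition must satisfy three properties: every vertex lies in some bag; for every edge, both endpoints lie together in some bag; and for every vertex, the bags containing it form a connected subtree. Here vertex 2 appears in no bag, so the decomposition is invalid.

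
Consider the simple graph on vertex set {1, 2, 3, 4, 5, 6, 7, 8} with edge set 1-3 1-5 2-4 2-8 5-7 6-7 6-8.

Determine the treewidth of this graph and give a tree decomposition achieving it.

Each bag holds 2 vertices, so the decomposition has width 1, which upper-bounds the treewidth. Since G has at least one edge (e.g. 3–1), it is not an edgeless graph, so tw(G) ≥ 1. Therefore the treewidth is 1.

Treewidth 1.
Bags: B1 = {1, 3}  B2 = {1, 5}  B3 = {5, 7}  B4 = {6, 7}  B5 = {6, 8}  B6 = {2, 8}  B7 = {2, 4}
Tree: B1–B2, B2–B3, B3–B4, B4–B5, B5–B6, B6–B7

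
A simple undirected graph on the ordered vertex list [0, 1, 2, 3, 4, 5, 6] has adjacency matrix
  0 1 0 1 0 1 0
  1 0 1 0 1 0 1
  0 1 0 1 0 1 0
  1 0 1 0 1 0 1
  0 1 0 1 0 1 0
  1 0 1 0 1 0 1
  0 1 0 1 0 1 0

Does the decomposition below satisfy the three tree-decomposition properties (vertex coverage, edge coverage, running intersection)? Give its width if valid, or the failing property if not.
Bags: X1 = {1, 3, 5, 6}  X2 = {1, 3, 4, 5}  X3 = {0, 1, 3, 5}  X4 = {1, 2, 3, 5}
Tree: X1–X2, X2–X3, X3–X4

Vertex coverage: the bags together contain {0, 1, 2, 3, 4, 5, 6}, the full vertex set. Edge coverage: each edge of G has both endpoints in at least one bag. Running intersection: for every vertex, the bags containing it form a connected subtree. All three properties hold, so this is a valid tree decomposition of width max|bag| − 1 = 3, and hence tw(G) ≤ 3.

Yes; width 3.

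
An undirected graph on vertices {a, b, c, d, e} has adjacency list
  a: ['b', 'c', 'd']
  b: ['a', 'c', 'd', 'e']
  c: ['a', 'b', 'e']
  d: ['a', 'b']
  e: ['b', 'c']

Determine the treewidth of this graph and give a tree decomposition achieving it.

Treewidth 2.
Bags: B1 = {a, b, c}  B2 = {b, c, e}  B3 = {a, b, d}
Tree: B1–B2, B1–B3

Each bag holds 3 vertices, so the decomposition has width 2, which upper-bounds the treewidth. On the other hand G contains the 3-clique {a, b, d}. A clique must lie in a single bag of any decomposition, so no decomposition can have width below 2. Combining the bounds, tw(G) = 2.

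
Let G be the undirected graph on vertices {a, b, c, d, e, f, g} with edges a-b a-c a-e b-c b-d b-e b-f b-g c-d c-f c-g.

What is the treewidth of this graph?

A width-2 tree decomposition is:
Bags: B1 = {a, b, c}  B2 = {a, b, e}  B3 = {b, c, g}  B4 = {b, c, d}  B5 = {b, c, f}
Tree: B1–B2, B1–B3, B1–B4, B3–B5
Each bag holds 3 vertices, so the decomposition has width 2, which upper-bounds the treewidth. On the other hand G contains the 3-clique {a, b, e}. A clique must lie in a single bag of any decomposition, so no decomposition can have width below 2. Hence tw(G) = 2 exactly.

2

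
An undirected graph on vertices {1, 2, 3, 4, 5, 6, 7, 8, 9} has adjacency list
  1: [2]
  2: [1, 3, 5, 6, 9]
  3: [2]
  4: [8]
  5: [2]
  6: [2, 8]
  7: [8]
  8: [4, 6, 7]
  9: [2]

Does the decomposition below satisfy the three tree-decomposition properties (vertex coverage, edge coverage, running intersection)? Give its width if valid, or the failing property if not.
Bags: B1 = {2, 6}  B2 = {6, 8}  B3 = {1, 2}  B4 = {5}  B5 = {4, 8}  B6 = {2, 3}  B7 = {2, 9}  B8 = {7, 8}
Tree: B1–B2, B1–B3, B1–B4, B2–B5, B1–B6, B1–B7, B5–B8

No — edge (2,5) lies in no bag.

A tree decomposition must satisfy three properties: every vertex lies in some bag; for every edge, both endpoints lie together in some bag; and for every vertex, the bags containing it form a connected subtree. Here edge (2,5) lies in no bag, so the decomposition is invalid.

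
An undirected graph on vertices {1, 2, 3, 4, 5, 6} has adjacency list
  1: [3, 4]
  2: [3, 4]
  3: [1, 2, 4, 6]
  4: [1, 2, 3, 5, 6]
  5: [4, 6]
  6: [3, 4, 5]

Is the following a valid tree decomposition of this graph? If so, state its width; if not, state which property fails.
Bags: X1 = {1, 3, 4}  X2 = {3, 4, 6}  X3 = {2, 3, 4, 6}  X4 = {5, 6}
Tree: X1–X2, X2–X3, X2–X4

No — edge (4,5) lies in no bag.

A tree decomposition must satisfy three properties: every vertex lies in some bag; for every edge, both endpoints lie together in some bag; and for every vertex, the bags containing it form a connected subtree. Here edge (4,5) lies in no bag, so the decomposition is invalid.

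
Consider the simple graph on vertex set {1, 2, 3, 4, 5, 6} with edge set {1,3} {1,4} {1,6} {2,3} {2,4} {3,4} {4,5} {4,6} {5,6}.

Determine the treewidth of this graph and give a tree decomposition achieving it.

Treewidth 2.
One optimal decomposition is:
Bags: B1 = {1, 3, 4}  B2 = {2, 3, 4}  B3 = {1, 4, 6}  B4 = {4, 5, 6}
Tree: B1–B2, B1–B3, B3–B4

Each bag holds 3 vertices, so the decomposition has width 2, which upper-bounds the treewidth. For the lower bound, the 3 vertices {1, 3, 4} are pairwise adjacent, and any tree decomposition puts a clique entirely inside one bag — forcing width ≥ 2. Therefore the treewidth is 2.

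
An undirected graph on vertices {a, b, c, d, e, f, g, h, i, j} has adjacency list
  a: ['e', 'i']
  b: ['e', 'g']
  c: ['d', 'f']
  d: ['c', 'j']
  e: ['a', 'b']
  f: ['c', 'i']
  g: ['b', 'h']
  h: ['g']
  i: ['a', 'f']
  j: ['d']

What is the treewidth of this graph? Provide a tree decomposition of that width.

Treewidth 1.
One optimal decomposition is:
Bags: B1 = {d, j}  B2 = {c, d}  B3 = {c, f}  B4 = {f, i}  B5 = {a, i}  B6 = {a, e}  B7 = {b, e}  B8 = {b, g}  B9 = {g, h}
Tree: B1–B2, B2–B3, B3–B4, B4–B5, B5–B6, B6–B7, B7–B8, B8–B9

Each bag holds 2 vertices, so the decomposition has width 1, which upper-bounds the treewidth. G has an edge, so its treewidth is at least 1. Hence tw(G) = 1 exactly.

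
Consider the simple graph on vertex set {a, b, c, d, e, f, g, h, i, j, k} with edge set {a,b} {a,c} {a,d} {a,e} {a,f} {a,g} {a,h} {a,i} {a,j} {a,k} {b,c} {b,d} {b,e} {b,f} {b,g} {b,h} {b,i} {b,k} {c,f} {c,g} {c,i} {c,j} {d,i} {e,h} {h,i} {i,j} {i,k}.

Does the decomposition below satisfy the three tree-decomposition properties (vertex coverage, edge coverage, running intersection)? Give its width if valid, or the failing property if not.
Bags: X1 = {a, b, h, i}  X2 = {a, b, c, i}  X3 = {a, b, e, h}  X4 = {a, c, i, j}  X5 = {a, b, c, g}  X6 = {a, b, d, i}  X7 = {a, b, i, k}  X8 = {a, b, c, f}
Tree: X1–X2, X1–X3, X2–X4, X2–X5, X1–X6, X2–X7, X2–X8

Vertex coverage: the bags together contain {a, b, c, d, e, f, g, h, i, j, k}, the full vertex set. Edge coverage: each edge of G has both endpoints in at least one bag. Running intersection: for every vertex, the bags containing it form a connected subtree. All three properties hold, so this is a valid tree decomposition of width max|bag| − 1 = 3, and hence tw(G) ≤ 3.

Yes; width 3.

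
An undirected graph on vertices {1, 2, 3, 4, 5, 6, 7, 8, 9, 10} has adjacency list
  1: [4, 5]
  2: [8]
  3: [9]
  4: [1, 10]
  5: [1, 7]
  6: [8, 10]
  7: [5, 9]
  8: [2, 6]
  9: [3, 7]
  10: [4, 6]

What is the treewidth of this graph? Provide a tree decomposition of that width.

Every bag has size at most 2, so the width is 2 − 1 = 1 and tw(G) ≤ 1. Any graph with an edge has treewidth ≥ 1, and G has the edge 2–8. The upper and lower bounds meet at 1, so that is the treewidth.

Treewidth 1.
One optimal decomposition is:
Bags: B1 = {2, 8}  B2 = {6, 8}  B3 = {6, 10}  B4 = {4, 10}  B5 = {1, 4}  B6 = {1, 5}  B7 = {5, 7}  B8 = {7, 9}  B9 = {3, 9}
Tree: B1–B2, B2–B3, B3–B4, B4–B5, B5–B6, B6–B7, B7–B8, B8–B9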